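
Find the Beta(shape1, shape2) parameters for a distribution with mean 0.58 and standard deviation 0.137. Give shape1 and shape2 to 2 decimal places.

shape1 = 6.95, shape2 = 5.03

First σ² = 0.018769. Setting shape1 = μn, shape2 = (1−μ)n with n = shape1+shape2,
μ(1−μ)/(n+1) = 0.018769 ⇒ n+1 = 0.2436/0.018769 = 12.9788 ⇒ n = 11.9788.
Hence shape1 = 0.58×11.9788 = 6.95, shape2 = 0.42×11.9788 = 5.03.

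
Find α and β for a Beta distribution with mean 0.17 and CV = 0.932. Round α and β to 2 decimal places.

α = 0.79, β = 3.84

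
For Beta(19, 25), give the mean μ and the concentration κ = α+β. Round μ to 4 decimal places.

μ = 0.4318, κ = 44

κ = α+β = 19+25 = 44; μ = α/κ = 19/44 = 0.4318.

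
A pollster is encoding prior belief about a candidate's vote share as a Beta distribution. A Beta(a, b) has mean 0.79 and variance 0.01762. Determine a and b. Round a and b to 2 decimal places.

a = 6.65, b = 1.77

By moment matching, a+b = μ(1−μ)/σ² − 1 = (0.79·0.21)/0.01762 − 1 = 9.4154 − 1 = 8.4154.
Since a/(a+b) = μ, a = 0.79·8.4154 = 6.65 and b = 0.21·8.4154 = 1.77.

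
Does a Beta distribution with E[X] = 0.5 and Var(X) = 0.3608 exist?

For any Beta, Var(X) < E[X]·(1−E[X]).
Here μ(1−μ) = 0.5×0.5 = 0.25, and 0.3608 ≥ 0.25.

No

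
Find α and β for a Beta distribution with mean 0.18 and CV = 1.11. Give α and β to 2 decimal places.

α = 0.49, β = 2.21

σ = CV·μ = 1.11×0.18 = 0.19980, so σ² = 0.039920.
s+1 = μ(1−μ)/σ² = 0.1476/0.039920 = 3.6974, so s = α+β = 2.6974.
α = μs = 0.49, β = (1−μ)s = 2.21.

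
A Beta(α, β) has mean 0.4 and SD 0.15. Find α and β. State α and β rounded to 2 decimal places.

σ² = 0.15² = 0.0225.
With s = α+β, Var = μ(1−μ)/(s+1), so s+1 = (0.4×0.6)/0.0225 = 10.6667 and s = 9.6667.
α = μs = 3.87, β = (1−μ)s = 5.80.

α = 3.87, β = 5.80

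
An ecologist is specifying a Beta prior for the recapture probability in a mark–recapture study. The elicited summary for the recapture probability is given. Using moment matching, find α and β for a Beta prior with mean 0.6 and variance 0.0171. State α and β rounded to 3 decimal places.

α = 7.821, β = 5.214

Let s = α+β. The Beta variance is μ(1−μ)/(s+1).
So s+1 = μ(1−μ)/σ² = (0.6×0.4)/0.0171 = 0.24/0.0171 = 14.0351, giving s = 13.0351.
Then α = μs = 0.6×13.0351 = 7.821 and β = (1−μ)s = 0.4×13.0351 = 5.214.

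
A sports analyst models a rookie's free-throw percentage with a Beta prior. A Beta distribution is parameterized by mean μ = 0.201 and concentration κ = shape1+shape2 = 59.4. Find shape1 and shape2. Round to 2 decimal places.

shape1 = 11.94, shape2 = 47.46

shape1 = μκ = 0.201×59.4 = 11.94 and shape2 = (1−μ)κ = 0.799×59.4 = 47.46.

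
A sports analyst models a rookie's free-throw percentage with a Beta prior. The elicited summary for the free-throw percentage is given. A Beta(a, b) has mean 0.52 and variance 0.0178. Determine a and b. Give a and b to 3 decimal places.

a = 6.772, b = 6.251

Let s = a+b. The Beta variance is μ(1−μ)/(s+1).
So s+1 = μ(1−μ)/σ² = (0.52×0.48)/0.0178 = 0.2496/0.0178 = 14.0225, giving s = 13.0225.
Then a = μs = 0.52×13.0225 = 6.772 and b = (1−μ)s = 0.48×13.0225 = 6.251.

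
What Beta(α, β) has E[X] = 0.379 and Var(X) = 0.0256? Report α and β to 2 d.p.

By moment matching, α+β = μ(1−μ)/σ² − 1 = (0.379·0.621)/0.0256 − 1 = 9.1937 − 1 = 8.1937.
Since α/(α+β) = μ, α = 0.379·8.1937 = 3.11 and β = 0.621·8.1937 = 5.09.

α = 3.11, β = 5.09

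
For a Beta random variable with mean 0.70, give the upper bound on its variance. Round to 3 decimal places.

Var = μ(1−μ)/(α+β+1), which approaches μ(1−μ) as α+β → 0.
So the supremum is μ(1−μ) = 0.70×0.30 = 0.210.

0.210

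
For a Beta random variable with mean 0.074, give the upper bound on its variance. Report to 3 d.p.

For fixed mean μ the Beta variance is μ(1−μ)/(α+β+1), increasing as α+β decreases.
Its least upper bound (not attained) is μ(1−μ) = 0.074·0.926 = 0.069.

0.069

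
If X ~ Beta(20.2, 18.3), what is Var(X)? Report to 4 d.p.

μ = 20.2/38.5 = 0.524675; Var = μ(1−μ)/(α+β+1) = 0.2493911/39.5 = 0.0063.

0.0063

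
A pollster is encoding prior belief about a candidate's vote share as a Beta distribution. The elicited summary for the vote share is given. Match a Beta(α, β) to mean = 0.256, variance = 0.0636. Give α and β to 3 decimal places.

α = 0.511, β = 1.484

By moment matching, α+β = μ(1−μ)/σ² − 1 = (0.256·0.744)/0.0636 − 1 = 2.9947 − 1 = 1.9947.
Since α/(α+β) = μ, α = 0.256·1.9947 = 0.511 and β = 0.744·1.9947 = 1.484.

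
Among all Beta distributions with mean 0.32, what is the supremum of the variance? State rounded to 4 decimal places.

0.2176

Var = μ(1−μ)/(α+β+1), which approaches μ(1−μ) as α+β → 0.
So the supremum is μ(1−μ) = 0.32×0.68 = 0.2176.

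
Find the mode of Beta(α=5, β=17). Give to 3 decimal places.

With α,β > 1, mode = (α−1)/(α+β−2) = 4/20 = 0.200.

0.200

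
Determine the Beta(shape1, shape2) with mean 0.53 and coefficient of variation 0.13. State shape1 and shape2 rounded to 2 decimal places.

Var = (CV·μ)² = (0.13×0.53)² = 0.004747.
shape1+shape2 = μ(1−μ)/Var − 1 = 0.2491/0.004747 − 1 = 51.4729.
Thus shape1 = 0.53·51.4729 = 27.28 and shape2 = 0.47·51.4729 = 24.19.

shape1 = 27.28, shape2 = 24.19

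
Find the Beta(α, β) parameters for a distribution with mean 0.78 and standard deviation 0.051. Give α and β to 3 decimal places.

Variance = 0.051² = 0.002601. The moment-matching identity α+β = μ(1−μ)/Var − 1 gives
α+β = 0.1716/0.002601 − 1 = 64.9746, so α = μ·64.9746 = 50.680 and β = (1−μ)·64.9746 = 14.294.

α = 50.680, β = 14.294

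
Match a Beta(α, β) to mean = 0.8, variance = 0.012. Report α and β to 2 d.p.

Let s = α+β. The Beta variance is μ(1−μ)/(s+1).
So s+1 = μ(1−μ)/σ² = (0.8×0.2)/0.012 = 0.16/0.012 = 13.3333, giving s = 12.3333.
Then α = μs = 0.8×12.3333 = 9.87 and β = (1−μ)s = 0.2×12.3333 = 2.47.

α = 9.87, β = 2.47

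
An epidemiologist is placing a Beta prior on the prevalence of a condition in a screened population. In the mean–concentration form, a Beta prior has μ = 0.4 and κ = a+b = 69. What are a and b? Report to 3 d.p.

a = μκ = 0.4×69 = 27.600 and b = (1−μ)κ = 0.6×69 = 41.400.

a = 27.600, b = 41.400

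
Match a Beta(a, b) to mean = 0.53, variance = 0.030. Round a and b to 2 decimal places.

a = 3.87, b = 3.43

Let s = a+b. The Beta variance is μ(1−μ)/(s+1).
So s+1 = μ(1−μ)/σ² = (0.53×0.47)/0.030 = 0.2491/0.030 = 8.3033, giving s = 7.3033.
Then a = μs = 0.53×7.3033 = 3.87 and b = (1−μ)s = 0.47×7.3033 = 3.43.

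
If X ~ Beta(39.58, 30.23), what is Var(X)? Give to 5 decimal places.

0.00347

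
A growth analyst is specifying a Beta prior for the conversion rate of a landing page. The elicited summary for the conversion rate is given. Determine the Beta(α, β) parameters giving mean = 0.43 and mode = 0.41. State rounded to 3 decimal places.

Let s = α+β. Mean gives α = μs = 0.43s; mode gives (α−1)/(s−2) = 0.41.
Substituting: 0.43s − 1 = 0.41(s−2) = 0.41s − 0.82, so 0.02s = 0.18 and s = 9.0000.
Then α = 0.43×9.0000 = 3.870 and β = s−α = 5.130.

α = 3.870, β = 5.130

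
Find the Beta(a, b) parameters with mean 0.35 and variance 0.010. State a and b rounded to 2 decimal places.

a = 7.61, b = 14.14

Write ν = a+b; then a = μν and Var = μ(1−μ)/(ν+1).
ν = μ(1−μ)/Var − 1 = 0.2275/0.010 − 1 = 21.7500.
a = 0.35·21.7500 = 7.61, b = 0.65·21.7500 = 14.14.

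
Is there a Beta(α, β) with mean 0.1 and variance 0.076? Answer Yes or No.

The Beta variance bound is σ² < μ(1−μ).
Here μ(1−μ) = 0.1×0.9 = 0.09, and 0.076 < 0.09.

Yes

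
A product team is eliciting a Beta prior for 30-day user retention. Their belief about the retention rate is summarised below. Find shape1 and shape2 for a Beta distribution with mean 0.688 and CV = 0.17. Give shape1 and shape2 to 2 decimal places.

shape1 = 10.11, shape2 = 4.58

Var = (CV·μ)² = (0.17×0.688)² = 0.013680.
shape1+shape2 = μ(1−μ)/Var − 1 = 0.214656/0.013680 − 1 = 14.6916.
Thus shape1 = 0.688·14.6916 = 10.11 and shape2 = 0.312·14.6916 = 4.58.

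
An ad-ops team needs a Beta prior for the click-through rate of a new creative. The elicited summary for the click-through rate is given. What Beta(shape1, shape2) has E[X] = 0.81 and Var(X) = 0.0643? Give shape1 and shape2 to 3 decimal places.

shape1 = 1.129, shape2 = 0.265

By moment matching, shape1+shape2 = μ(1−μ)/σ² − 1 = (0.81·0.19)/0.0643 − 1 = 2.3935 − 1 = 1.3935.
Since shape1/(shape1+shape2) = μ, shape1 = 0.81·1.3935 = 1.129 and shape2 = 0.19·1.3935 = 0.265.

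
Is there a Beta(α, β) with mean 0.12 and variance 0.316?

A Beta with mean μ has variance μ(1−μ)/(α+β+1) < μ(1−μ).
Here μ(1−μ) = 0.12×0.88 = 0.1056, and 0.316 ≥ 0.1056.

No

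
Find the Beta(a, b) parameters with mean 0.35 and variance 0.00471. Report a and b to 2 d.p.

a = 16.56, b = 30.75

Write ν = a+b; then a = μν and Var = μ(1−μ)/(ν+1).
ν = μ(1−μ)/Var − 1 = 0.2275/0.00471 − 1 = 47.3015.
a = 0.35·47.3015 = 16.56, b = 0.65·47.3015 = 30.75.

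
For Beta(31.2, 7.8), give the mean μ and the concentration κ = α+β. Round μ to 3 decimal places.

μ = 0.800, κ = 39.0

κ = α+β = 31.2+7.8 = 39.0; μ = α/κ = 31.2/39.0 = 0.800.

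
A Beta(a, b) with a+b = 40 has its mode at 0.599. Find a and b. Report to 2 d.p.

For a,b>1 the mode is (a−1)/(a+b−2), so a = mode·(κ−2)+1 = 0.599×38+1 = 23.76.
And b = (1−mode)·(κ−2)+1 = 0.401×38+1 = 16.24.

a = 23.76, b = 16.24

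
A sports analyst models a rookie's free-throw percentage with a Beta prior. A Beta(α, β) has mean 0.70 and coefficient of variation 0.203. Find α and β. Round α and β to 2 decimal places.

α = 6.58, β = 2.82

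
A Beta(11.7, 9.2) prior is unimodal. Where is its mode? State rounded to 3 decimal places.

With α,β > 1, mode = (α−1)/(α+β−2) = 10.7/18.9 = 0.566.

0.566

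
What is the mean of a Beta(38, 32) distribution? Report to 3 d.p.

The Beta mean is α/(α+β) = 38/(38+32) = 0.543.

0.543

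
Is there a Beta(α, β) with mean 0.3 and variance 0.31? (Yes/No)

No

For any Beta, Var(X) < E[X]·(1−E[X]).
Here μ(1−μ) = 0.3×0.7 = 0.21, and 0.31 ≥ 0.21.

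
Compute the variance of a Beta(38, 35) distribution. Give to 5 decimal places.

μ = 38/73 = 0.520548; Var = μ(1−μ)/(α+β+1) = 0.2495778/74 = 0.00337.

0.00337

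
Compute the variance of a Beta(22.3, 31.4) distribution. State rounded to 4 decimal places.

0.0044

α+β = 53.7 and αβ = 700.22, so Var = αβ/[(α+β)²(α+β+1)] = 700.22/157737.843 = 0.0044.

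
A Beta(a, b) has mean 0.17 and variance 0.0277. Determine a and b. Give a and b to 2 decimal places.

Let s = a+b. The Beta variance is μ(1−μ)/(s+1).
So s+1 = μ(1−μ)/σ² = (0.17×0.83)/0.0277 = 0.1411/0.0277 = 5.0939, giving s = 4.0939.
Then a = μs = 0.17×4.0939 = 0.70 and b = (1−μ)s = 0.83×4.0939 = 3.40.

a = 0.70, b = 3.40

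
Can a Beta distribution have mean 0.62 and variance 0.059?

Yes

The Beta variance bound is σ² < μ(1−μ).
Here μ(1−μ) = 0.62×0.38 = 0.2356, and 0.059 < 0.2356.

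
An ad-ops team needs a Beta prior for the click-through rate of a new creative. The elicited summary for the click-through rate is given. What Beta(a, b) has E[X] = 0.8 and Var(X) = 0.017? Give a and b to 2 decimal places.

a = 6.73, b = 1.68

By moment matching, a+b = μ(1−μ)/σ² − 1 = (0.8·0.2)/0.017 − 1 = 9.4118 − 1 = 8.4118.
Since a/(a+b) = μ, a = 0.8·8.4118 = 6.73 and b = 0.2·8.4118 = 1.68.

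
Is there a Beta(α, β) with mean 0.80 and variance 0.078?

Yes

The Beta variance bound is σ² < μ(1−μ).
Here μ(1−μ) = 0.80×0.20 = 0.1600, and 0.078 < 0.1600.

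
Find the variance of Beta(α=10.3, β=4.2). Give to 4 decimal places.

0.0133

α+β = 14.5 and αβ = 43.26, so Var = αβ/[(α+β)²(α+β+1)] = 43.26/3258.875 = 0.0133.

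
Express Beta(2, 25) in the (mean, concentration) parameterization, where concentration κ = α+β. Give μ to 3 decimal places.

μ = 0.074, κ = 27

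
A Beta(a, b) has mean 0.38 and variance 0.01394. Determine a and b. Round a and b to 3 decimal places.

a = 6.042, b = 9.859

Write ν = a+b; then a = μν and Var = μ(1−μ)/(ν+1).
ν = μ(1−μ)/Var − 1 = 0.2356/0.01394 − 1 = 15.9010.
a = 0.38·15.9010 = 6.042, b = 0.62·15.9010 = 9.859.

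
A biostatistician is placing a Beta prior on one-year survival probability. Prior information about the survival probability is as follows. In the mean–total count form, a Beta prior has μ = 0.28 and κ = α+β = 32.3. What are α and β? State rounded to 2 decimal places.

α = 9.04, β = 23.26

α = μκ = 0.28×32.3 = 9.04 and β = (1−μ)κ = 0.72×32.3 = 23.26.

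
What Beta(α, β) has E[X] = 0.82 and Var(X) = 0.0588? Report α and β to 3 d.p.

By moment matching, α+β = μ(1−μ)/σ² − 1 = (0.82·0.18)/0.0588 − 1 = 2.5102 − 1 = 1.5102.
Since α/(α+β) = μ, α = 0.82·1.5102 = 1.238 and β = 0.18·1.5102 = 0.272.

α = 1.238, β = 0.272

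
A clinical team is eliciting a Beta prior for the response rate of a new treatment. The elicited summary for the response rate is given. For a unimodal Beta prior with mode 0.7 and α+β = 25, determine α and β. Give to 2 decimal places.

Mode = (α−1)/(κ−2) with κ = α+β, so α−1 = 0.7·23 = 16.10.
α = 17.10; β = κ − α = 7.90.

α = 17.10, β = 7.90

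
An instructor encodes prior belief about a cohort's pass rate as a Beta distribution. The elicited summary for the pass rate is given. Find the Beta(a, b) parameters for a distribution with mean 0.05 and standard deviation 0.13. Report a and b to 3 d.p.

a = 0.091, b = 1.720

First σ² = 0.0169. Setting a = μn, b = (1−μ)n with n = a+b,
μ(1−μ)/(n+1) = 0.0169 ⇒ n+1 = 0.0475/0.0169 = 2.8107 ⇒ n = 1.8107.
Hence a = 0.05×1.8107 = 0.091, b = 0.95×1.8107 = 1.720.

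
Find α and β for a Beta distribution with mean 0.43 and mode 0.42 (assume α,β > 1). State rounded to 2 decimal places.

α = 6.88, β = 9.12

With s = α+β: μ = α/s and mode = (α−1)/(s−2). Eliminating α = μs,
μs − 1 = m(s−2) ⇒ s(μ−m) = 1−2m ⇒ s = 0.16/0.01 = 16.0000.
So α = μs = 6.88, β = (1−μ)s = 9.12.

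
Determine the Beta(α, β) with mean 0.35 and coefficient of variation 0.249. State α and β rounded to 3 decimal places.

α = 10.134, β = 18.820

Var = (CV·μ)² = (0.249×0.35)² = 0.007595.
α+β = μ(1−μ)/Var − 1 = 0.2275/0.007595 − 1 = 28.9534.
Thus α = 0.35·28.9534 = 10.134 and β = 0.65·28.9534 = 18.820.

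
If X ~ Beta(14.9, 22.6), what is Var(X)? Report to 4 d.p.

Var = αβ/[(α+β)²(α+β+1)] = (14.9×22.6)/(37.5²×38.5) = 336.74/54140.625 = 0.0062.

0.0062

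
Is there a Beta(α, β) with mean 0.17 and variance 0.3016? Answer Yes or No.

A Beta with mean μ has variance μ(1−μ)/(α+β+1) < μ(1−μ).
Here μ(1−μ) = 0.17×0.83 = 0.1411, and 0.3016 ≥ 0.1411.

No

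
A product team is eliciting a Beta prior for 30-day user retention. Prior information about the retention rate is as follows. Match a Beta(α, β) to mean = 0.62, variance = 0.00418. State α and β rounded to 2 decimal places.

α = 34.33, β = 21.04

By moment matching, α+β = μ(1−μ)/σ² − 1 = (0.62·0.38)/0.00418 − 1 = 56.3636 − 1 = 55.3636.
Since α/(α+β) = μ, α = 0.62·55.3636 = 34.33 and β = 0.38·55.3636 = 21.04.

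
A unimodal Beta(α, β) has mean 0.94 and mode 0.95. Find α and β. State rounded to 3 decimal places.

With s = α+β: μ = α/s and mode = (α−1)/(s−2). Eliminating α = μs,
μs − 1 = m(s−2) ⇒ s(μ−m) = 1−2m ⇒ s = -0.90/-0.01 = 90.0000.
So α = μs = 84.600, β = (1−μ)s = 5.400.

α = 84.600, β = 5.400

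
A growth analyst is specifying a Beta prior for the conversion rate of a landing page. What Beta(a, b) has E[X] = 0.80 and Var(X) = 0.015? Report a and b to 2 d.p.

Write ν = a+b; then a = μν and Var = μ(1−μ)/(ν+1).
ν = μ(1−μ)/Var − 1 = 0.1600/0.015 − 1 = 9.6667.
a = 0.80·9.6667 = 7.73, b = 0.20·9.6667 = 1.93.

a = 7.73, b = 1.93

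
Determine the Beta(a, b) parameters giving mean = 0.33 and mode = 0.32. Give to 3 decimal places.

Let s = a+b. Mean gives a = μs = 0.33s; mode gives (a−1)/(s−2) = 0.32.
Substituting: 0.33s − 1 = 0.32(s−2) = 0.32s − 0.64, so 0.01s = 0.36 and s = 36.0000.
Then a = 0.33×36.0000 = 11.880 and b = s−a = 24.120.

a = 11.880, b = 24.120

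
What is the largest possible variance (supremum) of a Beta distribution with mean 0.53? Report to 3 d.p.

For fixed mean μ the Beta variance is μ(1−μ)/(α+β+1), increasing as α+β decreases.
Its least upper bound (not attained) is μ(1−μ) = 0.53·0.47 = 0.249.

0.249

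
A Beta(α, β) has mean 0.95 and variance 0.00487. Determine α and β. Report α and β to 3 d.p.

α = 8.316, β = 0.438

Write ν = α+β; then α = μν and Var = μ(1−μ)/(ν+1).
ν = μ(1−μ)/Var − 1 = 0.0475/0.00487 − 1 = 8.7536.
α = 0.95·8.7536 = 8.316, β = 0.05·8.7536 = 0.438.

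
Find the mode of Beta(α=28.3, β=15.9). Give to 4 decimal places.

0.6469

The density x^(α−1)(1−x)^(β−1) is maximised at (α−1)/(α+β−2) = 27.3/42.2 = 0.6469.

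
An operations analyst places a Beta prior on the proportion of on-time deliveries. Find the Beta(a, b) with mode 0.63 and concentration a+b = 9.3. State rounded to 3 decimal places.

a = 5.599, b = 3.701

For a,b>1 the mode is (a−1)/(a+b−2), so a = mode·(κ−2)+1 = 0.63×7.3+1 = 5.599.
And b = (1−mode)·(κ−2)+1 = 0.37×7.3+1 = 3.701.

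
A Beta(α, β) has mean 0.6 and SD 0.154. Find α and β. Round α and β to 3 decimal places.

σ² = 0.154² = 0.023716.
With s = α+β, Var = μ(1−μ)/(s+1), so s+1 = (0.6×0.4)/0.023716 = 10.1198 and s = 9.1198.
α = μs = 5.472, β = (1−μ)s = 3.648.

α = 5.472, β = 3.648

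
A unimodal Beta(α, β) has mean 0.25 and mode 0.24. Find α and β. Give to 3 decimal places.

With s = α+β: μ = α/s and mode = (α−1)/(s−2). Eliminating α = μs,
μs − 1 = m(s−2) ⇒ s(μ−m) = 1−2m ⇒ s = 0.52/0.01 = 52.0000.
So α = μs = 13.000, β = (1−μ)s = 39.000.

α = 13.000, β = 39.000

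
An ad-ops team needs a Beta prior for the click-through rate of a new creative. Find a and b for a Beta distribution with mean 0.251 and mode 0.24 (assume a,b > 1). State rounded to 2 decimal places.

With s = a+b: μ = a/s and mode = (a−1)/(s−2). Eliminating a = μs,
μs − 1 = m(s−2) ⇒ s(μ−m) = 1−2m ⇒ s = 0.52/0.011 = 47.2727.
So a = μs = 11.87, b = (1−μ)s = 35.41.

a = 11.87, b = 35.41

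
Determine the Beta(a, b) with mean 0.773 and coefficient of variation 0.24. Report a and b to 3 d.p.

a = 3.168, b = 0.930

Var = (CV·μ)² = (0.24×0.773)² = 0.034418.
a+b = μ(1−μ)/Var − 1 = 0.175471/0.034418 − 1 = 4.0983.
Thus a = 0.773·4.0983 = 3.168 and b = 0.227·4.0983 = 0.930.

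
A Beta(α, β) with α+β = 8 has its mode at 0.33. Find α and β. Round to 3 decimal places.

α = 2.980, β = 5.020

For α,β>1 the mode is (α−1)/(α+β−2), so α = mode·(κ−2)+1 = 0.33×6+1 = 2.980.
And β = (1−mode)·(κ−2)+1 = 0.67×6+1 = 5.020.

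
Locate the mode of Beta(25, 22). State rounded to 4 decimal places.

The density x^(α−1)(1−x)^(β−1) is maximised at (α−1)/(α+β−2) = 24/45 = 0.5333.

0.5333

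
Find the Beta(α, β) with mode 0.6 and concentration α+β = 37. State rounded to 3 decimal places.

Since the density peak of Beta(α,β) is at (α−1)/(α+β−2),
α = 1 + 0.6(37−2) = 22.000 and β = 37 − 22.000 = 15.000.

α = 22.000, β = 15.000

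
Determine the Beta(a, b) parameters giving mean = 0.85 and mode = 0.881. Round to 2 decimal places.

Let s = a+b. Mean gives a = μs = 0.85s; mode gives (a−1)/(s−2) = 0.881.
Substituting: 0.85s − 1 = 0.881(s−2) = 0.881s − 1.762, so -0.031s = -0.762 and s = 24.5806.
Then a = 0.85×24.5806 = 20.89 and b = s−a = 3.69.

a = 20.89, b = 3.69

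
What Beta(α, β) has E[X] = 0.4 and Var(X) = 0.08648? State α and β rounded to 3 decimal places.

α = 0.710, β = 1.065

Let s = α+β. The Beta variance is μ(1−μ)/(s+1).
So s+1 = μ(1−μ)/σ² = (0.4×0.6)/0.08648 = 0.24/0.08648 = 2.7752, giving s = 1.7752.
Then α = μs = 0.4×1.7752 = 0.710 and β = (1−μ)s = 0.6×1.7752 = 1.065.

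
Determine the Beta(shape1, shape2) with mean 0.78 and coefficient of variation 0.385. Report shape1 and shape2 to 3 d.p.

Var = (CV·μ)² = (0.385×0.78)² = 0.090180.
shape1+shape2 = μ(1−μ)/Var − 1 = 0.1716/0.090180 − 1 = 0.9029.
Thus shape1 = 0.78·0.9029 = 0.704 and shape2 = 0.22·0.9029 = 0.199.

shape1 = 0.704, shape2 = 0.199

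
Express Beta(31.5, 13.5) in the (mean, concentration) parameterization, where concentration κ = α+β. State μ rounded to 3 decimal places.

κ = α+β = 31.5+13.5 = 45.0; μ = α/κ = 31.5/45.0 = 0.700.

μ = 0.700, κ = 45.0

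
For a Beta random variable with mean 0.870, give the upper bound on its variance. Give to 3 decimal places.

0.113

Var = μ(1−μ)/(α+β+1), which approaches μ(1−μ) as α+β → 0.
So the supremum is μ(1−μ) = 0.870×0.130 = 0.113.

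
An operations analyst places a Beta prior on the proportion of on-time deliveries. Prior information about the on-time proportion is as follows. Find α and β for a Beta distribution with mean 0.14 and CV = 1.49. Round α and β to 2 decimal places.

α = 0.25, β = 1.52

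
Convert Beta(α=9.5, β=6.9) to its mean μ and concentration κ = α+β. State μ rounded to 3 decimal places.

μ = 0.579, κ = 16.4

κ = α+β = 9.5+6.9 = 16.4; μ = α/κ = 9.5/16.4 = 0.579.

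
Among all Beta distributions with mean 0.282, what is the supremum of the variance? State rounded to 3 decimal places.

0.202

Var = μ(1−μ)/(α+β+1), which approaches μ(1−μ) as α+β → 0.
So the supremum is μ(1−μ) = 0.282×0.718 = 0.202.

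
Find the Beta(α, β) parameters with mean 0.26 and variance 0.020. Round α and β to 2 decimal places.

α = 2.24, β = 6.38

By moment matching, α+β = μ(1−μ)/σ² − 1 = (0.26·0.74)/0.020 − 1 = 9.6200 − 1 = 8.6200.
Since α/(α+β) = μ, α = 0.26·8.6200 = 2.24 and β = 0.74·8.6200 = 6.38.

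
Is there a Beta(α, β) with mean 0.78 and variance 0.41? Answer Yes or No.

No

The Beta variance bound is σ² < μ(1−μ).
Here μ(1−μ) = 0.78×0.22 = 0.1716, and 0.41 ≥ 0.1716.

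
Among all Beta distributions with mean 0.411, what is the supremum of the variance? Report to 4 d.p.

0.2421

For fixed mean μ the Beta variance is μ(1−μ)/(α+β+1), increasing as α+β decreases.
Its least upper bound (not attained) is μ(1−μ) = 0.411·0.589 = 0.2421.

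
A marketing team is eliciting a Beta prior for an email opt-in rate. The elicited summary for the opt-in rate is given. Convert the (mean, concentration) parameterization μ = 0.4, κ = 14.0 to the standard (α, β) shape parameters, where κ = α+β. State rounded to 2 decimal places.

α = 5.60, β = 8.40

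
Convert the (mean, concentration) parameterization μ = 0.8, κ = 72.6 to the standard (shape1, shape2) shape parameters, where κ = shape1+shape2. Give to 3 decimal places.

shape1 = 58.080, shape2 = 14.520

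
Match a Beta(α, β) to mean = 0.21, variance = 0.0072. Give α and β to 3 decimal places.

α = 4.629, β = 17.413

Let s = α+β. The Beta variance is μ(1−μ)/(s+1).
So s+1 = μ(1−μ)/σ² = (0.21×0.79)/0.0072 = 0.1659/0.0072 = 23.0417, giving s = 22.0417.
Then α = μs = 0.21×22.0417 = 4.629 and β = (1−μ)s = 0.79×22.0417 = 17.413.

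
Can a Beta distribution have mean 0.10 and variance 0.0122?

Yes

For any Beta, Var(X) < E[X]·(1−E[X]).
Here μ(1−μ) = 0.10×0.90 = 0.0900, and 0.0122 < 0.0900.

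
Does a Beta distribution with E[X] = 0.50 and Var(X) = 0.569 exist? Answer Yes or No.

For any Beta, Var(X) < E[X]·(1−E[X]).
Here μ(1−μ) = 0.50×0.50 = 0.2500, and 0.569 ≥ 0.2500.

No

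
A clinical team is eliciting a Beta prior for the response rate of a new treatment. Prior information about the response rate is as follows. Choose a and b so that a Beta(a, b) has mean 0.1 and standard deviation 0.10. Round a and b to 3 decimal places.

σ² = 0.10² = 0.0100.
With s = a+b, Var = μ(1−μ)/(s+1), so s+1 = (0.1×0.9)/0.0100 = 9.0000 and s = 8.0000.
a = μs = 0.800, b = (1−μ)s = 7.200.

a = 0.800, b = 7.200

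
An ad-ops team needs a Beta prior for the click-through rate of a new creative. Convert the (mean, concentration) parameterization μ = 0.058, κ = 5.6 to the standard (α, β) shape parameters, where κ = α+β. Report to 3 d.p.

Split κ in proportion μ : (1−μ): α = 0.058·5.6 = 0.325, β = 5.6 − 0.325 = 5.275.

α = 0.325, β = 5.275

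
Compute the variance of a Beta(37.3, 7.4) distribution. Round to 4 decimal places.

0.0030

Var = αβ/[(α+β)²(α+β+1)] = (37.3×7.4)/(44.7²×45.7) = 276.02/91312.713 = 0.0030.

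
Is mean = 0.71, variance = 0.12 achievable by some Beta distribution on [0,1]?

Yes

The Beta variance bound is σ² < μ(1−μ).
Here μ(1−μ) = 0.71×0.29 = 0.2059, and 0.12 < 0.2059.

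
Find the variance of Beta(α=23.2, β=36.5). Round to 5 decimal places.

0.00391

μ = 23.2/59.7 = 0.388610; Var = μ(1−μ)/(α+β+1) = 0.2375922/60.7 = 0.00391.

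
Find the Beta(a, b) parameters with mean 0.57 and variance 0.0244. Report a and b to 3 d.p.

Let s = a+b. The Beta variance is μ(1−μ)/(s+1).
So s+1 = μ(1−μ)/σ² = (0.57×0.43)/0.0244 = 0.2451/0.0244 = 10.0451, giving s = 9.0451.
Then a = μs = 0.57×9.0451 = 5.156 and b = (1−μ)s = 0.43×9.0451 = 3.889.

a = 5.156, b = 3.889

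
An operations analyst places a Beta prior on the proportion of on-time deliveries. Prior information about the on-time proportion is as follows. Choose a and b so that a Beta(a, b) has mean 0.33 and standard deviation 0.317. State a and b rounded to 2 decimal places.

a = 0.40, b = 0.80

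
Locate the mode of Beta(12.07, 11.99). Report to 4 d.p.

0.5018

With α,β > 1, mode = (α−1)/(α+β−2) = 11.07/22.06 = 0.5018.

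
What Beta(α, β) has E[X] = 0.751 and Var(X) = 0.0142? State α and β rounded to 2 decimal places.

Let s = α+β. The Beta variance is μ(1−μ)/(s+1).
So s+1 = μ(1−μ)/σ² = (0.751×0.249)/0.0142 = 0.186999/0.0142 = 13.1689, giving s = 12.1689.
Then α = μs = 0.751×12.1689 = 9.14 and β = (1−μ)s = 0.249×12.1689 = 3.03.

α = 9.14, β = 3.03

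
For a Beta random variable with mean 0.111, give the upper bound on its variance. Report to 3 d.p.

0.099

Var = μ(1−μ)/(α+β+1), which approaches μ(1−μ) as α+β → 0.
So the supremum is μ(1−μ) = 0.111×0.889 = 0.099.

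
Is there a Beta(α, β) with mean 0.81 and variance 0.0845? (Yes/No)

For any Beta, Var(X) < E[X]·(1−E[X]).
Here μ(1−μ) = 0.81×0.19 = 0.1539, and 0.0845 < 0.1539.

Yes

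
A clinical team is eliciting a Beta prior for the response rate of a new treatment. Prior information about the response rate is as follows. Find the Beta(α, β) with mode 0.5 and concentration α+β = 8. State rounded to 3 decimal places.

For α,β>1 the mode is (α−1)/(α+β−2), so α = mode·(κ−2)+1 = 0.5×6+1 = 4.000.
And β = (1−mode)·(κ−2)+1 = 0.5×6+1 = 4.000.

α = 4.000, β = 4.000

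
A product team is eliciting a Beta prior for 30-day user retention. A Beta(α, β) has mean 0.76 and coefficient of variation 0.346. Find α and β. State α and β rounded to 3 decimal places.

α = 1.245, β = 0.393

Var = (CV·μ)² = (0.346×0.76)² = 0.069148.
α+β = μ(1−μ)/Var − 1 = 0.1824/0.069148 − 1 = 1.6378.
Thus α = 0.76·1.6378 = 1.245 and β = 0.24·1.6378 = 0.393.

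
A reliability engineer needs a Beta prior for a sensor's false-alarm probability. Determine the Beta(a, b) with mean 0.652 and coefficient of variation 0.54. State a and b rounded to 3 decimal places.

a = 0.541, b = 0.289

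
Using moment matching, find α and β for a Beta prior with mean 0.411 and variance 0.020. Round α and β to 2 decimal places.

By moment matching, α+β = μ(1−μ)/σ² − 1 = (0.411·0.589)/0.020 − 1 = 12.1039 − 1 = 11.1039.
Since α/(α+β) = μ, α = 0.411·11.1039 = 4.56 and β = 0.589·11.1039 = 6.54.

α = 4.56, β = 6.54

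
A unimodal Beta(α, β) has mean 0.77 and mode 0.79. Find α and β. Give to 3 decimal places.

With s = α+β: μ = α/s and mode = (α−1)/(s−2). Eliminating α = μs,
μs − 1 = m(s−2) ⇒ s(μ−m) = 1−2m ⇒ s = -0.58/-0.02 = 29.0000.
So α = μs = 22.330, β = (1−μ)s = 6.670.

α = 22.330, β = 6.670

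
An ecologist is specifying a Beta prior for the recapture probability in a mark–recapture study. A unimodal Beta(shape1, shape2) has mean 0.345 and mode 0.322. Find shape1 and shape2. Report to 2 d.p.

With s = shape1+shape2: μ = shape1/s and mode = (shape1−1)/(s−2). Eliminating shape1 = μs,
μs − 1 = m(s−2) ⇒ s(μ−m) = 1−2m ⇒ s = 0.356/0.023 = 15.4783.
So shape1 = μs = 5.34, shape2 = (1−μ)s = 10.14.

shape1 = 5.34, shape2 = 10.14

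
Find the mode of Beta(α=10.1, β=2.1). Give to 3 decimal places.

0.892

With α,β > 1, mode = (α−1)/(α+β−2) = 9.1/10.2 = 0.892.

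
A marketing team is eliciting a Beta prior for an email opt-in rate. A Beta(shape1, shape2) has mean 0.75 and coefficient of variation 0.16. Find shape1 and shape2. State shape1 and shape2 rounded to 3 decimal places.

Var = (CV·μ)² = (0.16×0.75)² = 0.014400.
shape1+shape2 = μ(1−μ)/Var − 1 = 0.1875/0.014400 − 1 = 12.0208.
Thus shape1 = 0.75·12.0208 = 9.016 and shape2 = 0.25·12.0208 = 3.005.

shape1 = 9.016, shape2 = 3.005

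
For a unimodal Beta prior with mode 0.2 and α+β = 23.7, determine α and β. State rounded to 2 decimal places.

α = 5.34, β = 18.36

For α,β>1 the mode is (α−1)/(α+β−2), so α = mode·(κ−2)+1 = 0.2×21.7+1 = 5.34.
And β = (1−mode)·(κ−2)+1 = 0.8×21.7+1 = 18.36.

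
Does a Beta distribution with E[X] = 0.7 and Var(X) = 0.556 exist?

No

A Beta with mean μ has variance μ(1−μ)/(α+β+1) < μ(1−μ).
Here μ(1−μ) = 0.7×0.3 = 0.21, and 0.556 ≥ 0.21.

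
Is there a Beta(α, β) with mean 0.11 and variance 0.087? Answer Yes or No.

Yes

A Beta with mean μ has variance μ(1−μ)/(α+β+1) < μ(1−μ).
Here μ(1−μ) = 0.11×0.89 = 0.0979, and 0.087 < 0.0979.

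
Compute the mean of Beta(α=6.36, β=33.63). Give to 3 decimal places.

0.159

The Beta mean is α/(α+β) = 6.36/(6.36+33.63) = 0.159.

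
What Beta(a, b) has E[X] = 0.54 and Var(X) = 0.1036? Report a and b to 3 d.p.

Write ν = a+b; then a = μν and Var = μ(1−μ)/(ν+1).
ν = μ(1−μ)/Var − 1 = 0.2484/0.1036 − 1 = 1.3977.
a = 0.54·1.3977 = 0.755, b = 0.46·1.3977 = 0.643.

a = 0.755, b = 0.643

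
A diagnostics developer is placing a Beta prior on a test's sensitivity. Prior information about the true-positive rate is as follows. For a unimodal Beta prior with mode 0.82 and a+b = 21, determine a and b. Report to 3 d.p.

a = 16.580, b = 4.420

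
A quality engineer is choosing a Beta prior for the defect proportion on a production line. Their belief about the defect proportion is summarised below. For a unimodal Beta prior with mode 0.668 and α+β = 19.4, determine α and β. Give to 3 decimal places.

α = 12.623, β = 6.777

Mode = (α−1)/(κ−2) with κ = α+β, so α−1 = 0.668·17.4 = 11.623.
α = 12.623; β = κ − α = 6.777.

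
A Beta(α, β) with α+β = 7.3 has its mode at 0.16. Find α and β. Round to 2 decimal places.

Mode = (α−1)/(κ−2) with κ = α+β, so α−1 = 0.16·5.3 = 0.85.
α = 1.85; β = κ − α = 5.45.

α = 1.85, β = 5.45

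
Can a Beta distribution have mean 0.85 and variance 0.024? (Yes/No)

Yes

For any Beta, Var(X) < E[X]·(1−E[X]).
Here μ(1−μ) = 0.85×0.15 = 0.1275, and 0.024 < 0.1275.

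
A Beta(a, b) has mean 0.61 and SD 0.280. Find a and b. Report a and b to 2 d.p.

a = 1.24, b = 0.79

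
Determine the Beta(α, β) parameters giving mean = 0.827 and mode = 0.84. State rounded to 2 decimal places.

α = 43.26, β = 9.05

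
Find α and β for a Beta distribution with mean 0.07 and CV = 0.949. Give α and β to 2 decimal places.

α = 0.96, β = 12.79

σ = CV·μ = 0.949×0.07 = 0.06643, so σ² = 0.004413.
s+1 = μ(1−μ)/σ² = 0.0651/0.004413 = 14.7521, so s = α+β = 13.7521.
α = μs = 0.96, β = (1−μ)s = 12.79.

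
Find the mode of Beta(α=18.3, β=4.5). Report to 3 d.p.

With α,β > 1, mode = (α−1)/(α+β−2) = 17.3/20.8 = 0.832.

0.832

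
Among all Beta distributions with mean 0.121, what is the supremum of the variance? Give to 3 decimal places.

Var = μ(1−μ)/(α+β+1), which approaches μ(1−μ) as α+β → 0.
So the supremum is μ(1−μ) = 0.121×0.879 = 0.106.

0.106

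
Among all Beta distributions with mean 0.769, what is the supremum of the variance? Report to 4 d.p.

Var = μ(1−μ)/(α+β+1), which approaches μ(1−μ) as α+β → 0.
So the supremum is μ(1−μ) = 0.769×0.231 = 0.1776.

0.1776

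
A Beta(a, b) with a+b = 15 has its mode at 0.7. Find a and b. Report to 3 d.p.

For a,b>1 the mode is (a−1)/(a+b−2), so a = mode·(κ−2)+1 = 0.7×13+1 = 10.100.
And b = (1−mode)·(κ−2)+1 = 0.3×13+1 = 4.900.

a = 10.100, b = 4.900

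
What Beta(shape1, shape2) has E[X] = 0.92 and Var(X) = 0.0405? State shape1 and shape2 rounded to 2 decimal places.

shape1 = 0.75, shape2 = 0.07

By moment matching, shape1+shape2 = μ(1−μ)/σ² − 1 = (0.92·0.08)/0.0405 − 1 = 1.8173 − 1 = 0.8173.
Since shape1/(shape1+shape2) = μ, shape1 = 0.92·0.8173 = 0.75 and shape2 = 0.08·0.8173 = 0.07.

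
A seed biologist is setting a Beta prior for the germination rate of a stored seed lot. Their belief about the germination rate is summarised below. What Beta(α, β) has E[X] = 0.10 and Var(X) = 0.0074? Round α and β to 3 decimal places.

Let s = α+β. The Beta variance is μ(1−μ)/(s+1).
So s+1 = μ(1−μ)/σ² = (0.10×0.90)/0.0074 = 0.0900/0.0074 = 12.1622, giving s = 11.1622.
Then α = μs = 0.10×11.1622 = 1.116 and β = (1−μ)s = 0.90×11.1622 = 10.046.

α = 1.116, β = 10.046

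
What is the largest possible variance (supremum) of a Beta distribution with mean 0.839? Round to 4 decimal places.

0.1351

For fixed mean μ the Beta variance is μ(1−μ)/(α+β+1), increasing as α+β decreases.
Its least upper bound (not attained) is μ(1−μ) = 0.839·0.161 = 0.1351.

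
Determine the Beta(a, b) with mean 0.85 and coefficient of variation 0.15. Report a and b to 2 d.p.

a = 5.82, b = 1.03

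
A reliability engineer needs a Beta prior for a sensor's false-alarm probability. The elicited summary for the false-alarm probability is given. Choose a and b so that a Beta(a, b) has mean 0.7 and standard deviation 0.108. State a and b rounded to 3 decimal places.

First σ² = 0.011664. Setting a = μn, b = (1−μ)n with n = a+b,
μ(1−μ)/(n+1) = 0.011664 ⇒ n+1 = 0.21/0.011664 = 18.0041 ⇒ n = 17.0041.
Hence a = 0.7×17.0041 = 11.903, b = 0.3×17.0041 = 5.101.

a = 11.903, b = 5.101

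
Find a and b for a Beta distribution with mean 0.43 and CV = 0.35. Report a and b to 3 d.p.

σ = CV·μ = 0.35×0.43 = 0.15050, so σ² = 0.022650.
s+1 = μ(1−μ)/σ² = 0.2451/0.022650 = 10.8211, so s = a+b = 9.8211.
a = μs = 4.223, b = (1−μ)s = 5.598.

a = 4.223, b = 5.598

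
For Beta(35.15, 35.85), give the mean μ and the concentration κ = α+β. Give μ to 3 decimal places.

μ = 0.495, κ = 71.00

κ = α+β = 35.15+35.85 = 71.00; μ = α/κ = 35.15/71.00 = 0.495.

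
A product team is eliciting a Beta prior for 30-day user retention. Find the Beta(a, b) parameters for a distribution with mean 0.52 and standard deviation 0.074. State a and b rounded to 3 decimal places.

a = 23.182, b = 21.399

First σ² = 0.005476. Setting a = μn, b = (1−μ)n with n = a+b,
μ(1−μ)/(n+1) = 0.005476 ⇒ n+1 = 0.2496/0.005476 = 45.5807 ⇒ n = 44.5807.
Hence a = 0.52×44.5807 = 23.182, b = 0.48×44.5807 = 21.399.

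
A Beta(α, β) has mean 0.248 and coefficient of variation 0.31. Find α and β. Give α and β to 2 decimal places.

α = 7.58, β = 22.98

Var = (CV·μ)² = (0.31×0.248)² = 0.005911.
α+β = μ(1−μ)/Var − 1 = 0.186496/0.005911 − 1 = 30.5532.
Thus α = 0.248·30.5532 = 7.58 and β = 0.752·30.5532 = 22.98.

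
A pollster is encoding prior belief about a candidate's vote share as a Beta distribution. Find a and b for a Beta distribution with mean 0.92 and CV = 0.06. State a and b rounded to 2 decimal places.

a = 21.30, b = 1.85

σ = CV·μ = 0.06×0.92 = 0.05520, so σ² = 0.003047.
s+1 = μ(1−μ)/σ² = 0.0736/0.003047 = 24.1546, so s = a+b = 23.1546.
a = μs = 21.30, b = (1−μ)s = 1.85.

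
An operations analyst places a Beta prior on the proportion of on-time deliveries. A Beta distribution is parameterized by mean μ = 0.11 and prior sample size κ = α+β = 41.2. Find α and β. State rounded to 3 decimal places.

α = 4.532, β = 36.668

Split κ in proportion μ : (1−μ): α = 0.11·41.2 = 4.532, β = 41.2 − 4.532 = 36.668.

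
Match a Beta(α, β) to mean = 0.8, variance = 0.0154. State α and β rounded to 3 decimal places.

α = 7.512, β = 1.878

Write ν = α+β; then α = μν and Var = μ(1−μ)/(ν+1).
ν = μ(1−μ)/Var − 1 = 0.16/0.0154 − 1 = 9.3896.
α = 0.8·9.3896 = 7.512, β = 0.2·9.3896 = 1.878.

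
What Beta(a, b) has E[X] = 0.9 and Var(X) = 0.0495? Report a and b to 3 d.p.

Write ν = a+b; then a = μν and Var = μ(1−μ)/(ν+1).
ν = μ(1−μ)/Var − 1 = 0.09/0.0495 − 1 = 0.8182.
a = 0.9·0.8182 = 0.736, b = 0.1·0.8182 = 0.082.

a = 0.736, b = 0.082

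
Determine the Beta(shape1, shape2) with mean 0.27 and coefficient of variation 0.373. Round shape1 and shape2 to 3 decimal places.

σ = CV·μ = 0.373×0.27 = 0.10071, so σ² = 0.010143.
s+1 = μ(1−μ)/σ² = 0.1971/0.010143 = 19.4331, so s = shape1+shape2 = 18.4331.
shape1 = μs = 4.977, shape2 = (1−μ)s = 13.456.

shape1 = 4.977, shape2 = 13.456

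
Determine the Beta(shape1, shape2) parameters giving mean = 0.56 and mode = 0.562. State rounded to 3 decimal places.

shape1 = 34.720, shape2 = 27.280

Let s = shape1+shape2. Mean gives shape1 = μs = 0.56s; mode gives (shape1−1)/(s−2) = 0.562.
Substituting: 0.56s − 1 = 0.562(s−2) = 0.562s − 1.124, so -0.002s = -0.124 and s = 62.0000.
Then shape1 = 0.56×62.0000 = 34.720 and shape2 = s−shape1 = 27.280.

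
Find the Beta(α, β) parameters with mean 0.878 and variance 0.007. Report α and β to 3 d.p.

α = 12.557, β = 1.745

Let s = α+β. The Beta variance is μ(1−μ)/(s+1).
So s+1 = μ(1−μ)/σ² = (0.878×0.122)/0.007 = 0.107116/0.007 = 15.3023, giving s = 14.3023.
Then α = μs = 0.878×14.3023 = 12.557 and β = (1−μ)s = 0.122×14.3023 = 1.745.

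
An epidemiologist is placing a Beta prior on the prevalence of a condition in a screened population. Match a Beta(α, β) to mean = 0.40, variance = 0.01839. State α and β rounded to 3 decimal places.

α = 4.820, β = 7.230

By moment matching, α+β = μ(1−μ)/σ² − 1 = (0.40·0.60)/0.01839 − 1 = 13.0506 − 1 = 12.0506.
Since α/(α+β) = μ, α = 0.40·12.0506 = 4.820 and β = 0.60·12.0506 = 7.230.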